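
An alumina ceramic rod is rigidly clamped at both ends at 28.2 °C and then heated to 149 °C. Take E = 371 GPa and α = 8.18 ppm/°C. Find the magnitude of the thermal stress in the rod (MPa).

367 MPa

ΔT = 120.8 K. Constrained thermal stress σ = E·α·ΔT = 371.0×10³ MPa × 8.18×10⁻⁶ × 120.8 = 367 MPa (compressive).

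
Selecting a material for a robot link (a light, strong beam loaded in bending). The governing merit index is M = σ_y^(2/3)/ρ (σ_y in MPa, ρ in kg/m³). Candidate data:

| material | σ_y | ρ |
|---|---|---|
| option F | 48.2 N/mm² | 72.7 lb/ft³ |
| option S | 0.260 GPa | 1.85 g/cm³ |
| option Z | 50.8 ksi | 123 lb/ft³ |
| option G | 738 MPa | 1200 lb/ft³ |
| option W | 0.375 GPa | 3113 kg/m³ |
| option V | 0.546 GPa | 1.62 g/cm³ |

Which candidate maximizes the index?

option V

Convert each candidate to consistent units, then evaluate M:
  option F: σ_y = 48.20 MPa, ρ = 1165 kg/m³
  option S: σ_y = 260.0 MPa, ρ = 1850 kg/m³
  option Z: σ_y = 350.3 MPa, ρ = 1970 kg/m³
  option G: σ_y = 738.0 MPa, ρ = 19220 kg/m³
  option W: σ_y = 375.0 MPa, ρ = 3113 kg/m³
  option V: σ_y = 546.0 MPa, ρ = 1620 kg/m³
  option V: M = 41.2×10⁻³
  option Z: M = 25.2×10⁻³
  option S: M = 22.0×10⁻³
  option W: M = 16.7×10⁻³
  option F: M = 11.4×10⁻³
  option G: M = 4.25×10⁻³
Option V ranks first.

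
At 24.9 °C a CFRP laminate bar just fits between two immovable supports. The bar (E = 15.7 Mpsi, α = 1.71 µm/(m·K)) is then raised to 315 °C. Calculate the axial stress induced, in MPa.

E = 15.7 Mpsi = 108.2 GPa.
ΔT = 290.1 K. Constrained thermal stress σ = E·α·ΔT = 108.2×10³ MPa × 1.71×10⁻⁶ × 290.1 = 53.7 MPa (compressive).

53.7 MPa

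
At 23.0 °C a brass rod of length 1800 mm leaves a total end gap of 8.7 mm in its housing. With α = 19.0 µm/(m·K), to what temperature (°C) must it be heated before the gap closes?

277 °C

α·L₀·ΔT = 8.7 mm ⇒ ΔT = 8.7 / (19.0×10⁻⁶ × 1800.0) = 254.4 K.
T = 23.0 + 254.4 = 277.4 °C.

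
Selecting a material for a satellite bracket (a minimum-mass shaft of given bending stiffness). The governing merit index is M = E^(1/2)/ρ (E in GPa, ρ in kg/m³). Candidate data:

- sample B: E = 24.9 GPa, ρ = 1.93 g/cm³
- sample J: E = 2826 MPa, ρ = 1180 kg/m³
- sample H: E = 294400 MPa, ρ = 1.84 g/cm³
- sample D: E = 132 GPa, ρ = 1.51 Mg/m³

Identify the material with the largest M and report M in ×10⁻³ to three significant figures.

Putting every candidate on a common basis:
  sample B: E = 24.90 GPa, ρ = 1930 kg/m³
  sample J: E = 2.826 GPa, ρ = 1180 kg/m³
  sample H: E = 294.4 GPa, ρ = 1840 kg/m³
  sample D: E = 132.0 GPa, ρ = 1510 kg/m³
  sample H: M = 9.33×10⁻³
  sample D: M = 7.61×10⁻³
  sample B: M = 2.59×10⁻³
  sample J: M = 1.42×10⁻³
Sample H has the largest M.

sample H, M = 9.33×10⁻³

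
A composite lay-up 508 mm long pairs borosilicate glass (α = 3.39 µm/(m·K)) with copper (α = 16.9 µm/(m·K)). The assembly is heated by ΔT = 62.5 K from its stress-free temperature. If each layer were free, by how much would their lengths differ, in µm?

Δα = |3.39 − 16.9|×10⁻⁶/K = 13.5×10⁻⁶/K.
ΔL_mismatch = Δα·L·ΔT = 13.5×10⁻⁶ × 508.0 mm × 62.5 K = 429 µm.

429 µm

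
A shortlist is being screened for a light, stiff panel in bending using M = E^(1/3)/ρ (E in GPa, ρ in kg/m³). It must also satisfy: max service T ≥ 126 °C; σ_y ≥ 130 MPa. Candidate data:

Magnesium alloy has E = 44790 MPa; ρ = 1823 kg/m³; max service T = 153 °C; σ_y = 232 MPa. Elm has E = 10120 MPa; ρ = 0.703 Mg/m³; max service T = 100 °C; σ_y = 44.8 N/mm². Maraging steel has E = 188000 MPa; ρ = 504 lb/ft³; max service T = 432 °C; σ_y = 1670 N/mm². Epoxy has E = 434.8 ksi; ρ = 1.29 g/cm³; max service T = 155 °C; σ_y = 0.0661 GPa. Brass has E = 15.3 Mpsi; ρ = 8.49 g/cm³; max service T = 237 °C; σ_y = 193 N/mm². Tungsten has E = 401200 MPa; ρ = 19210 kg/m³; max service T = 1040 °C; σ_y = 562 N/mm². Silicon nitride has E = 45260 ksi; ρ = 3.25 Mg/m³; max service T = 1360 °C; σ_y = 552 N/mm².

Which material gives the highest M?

Screen on constraints: max service T ≥ 126 °C; σ_y ≥ 130 MPa. Survivors: magnesium alloy, maraging steel, brass, tungsten, silicon nitride.
Putting every candidate on a common basis:
  magnesium alloy: E = 44.79 GPa, ρ = 1823 kg/m³
  maraging steel: E = 188.0 GPa, ρ = 8073 kg/m³
  brass: E = 105.5 GPa, ρ = 8490 kg/m³
  tungsten: E = 401.2 GPa, ρ = 19210 kg/m³
  silicon nitride: E = 312.1 GPa, ρ = 3250 kg/m³
  silicon nitride: M = 2.09×10⁻³
  magnesium alloy: M = 1.95×10⁻³
  maraging steel: M = 0.710×10⁻³
  brass: M = 0.557×10⁻³
  tungsten: M = 0.384×10⁻³
Silicon nitride ranks first.

silicon nitride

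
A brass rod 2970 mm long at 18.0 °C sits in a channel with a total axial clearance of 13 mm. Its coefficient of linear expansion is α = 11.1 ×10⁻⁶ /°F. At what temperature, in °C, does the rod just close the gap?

237 °C

α = 11.1×10⁻⁶/°F × 9/5 = 20.0×10⁻⁶/K.
α·L₀·ΔT = 13.0 mm ⇒ ΔT = 13.0 / (20.0×10⁻⁶ × 2970.0) = 219.1 K.
T = 18.0 + 219.1 = 237.1 °C.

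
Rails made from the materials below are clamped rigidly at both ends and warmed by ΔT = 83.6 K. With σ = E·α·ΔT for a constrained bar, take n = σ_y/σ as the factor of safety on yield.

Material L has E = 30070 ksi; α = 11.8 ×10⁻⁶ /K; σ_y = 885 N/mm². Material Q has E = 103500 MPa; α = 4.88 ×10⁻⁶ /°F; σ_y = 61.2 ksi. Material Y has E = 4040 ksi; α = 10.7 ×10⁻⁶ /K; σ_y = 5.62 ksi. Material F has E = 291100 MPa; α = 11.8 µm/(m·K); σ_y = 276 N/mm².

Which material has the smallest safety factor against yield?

material F

Per material, after unit conversion:
  material L: E = 207.3, α = 11.8, σ_y = 885.0 → σ = 205 MPa, n = 4.33
  material Q: E = 103.5, α = 8.78, σ_y = 422.0 → σ = 76.0 MPa, n = 5.55
  material Y: E = 27.85, α = 10.7, σ_y = 38.75 → σ = 24.9 MPa, n = 1.56
  material F: E = 291.1, α = 11.8, σ_y = 276.0 → σ = 287 MPa, n = 0.961
Smallest n: material F with n = 0.961.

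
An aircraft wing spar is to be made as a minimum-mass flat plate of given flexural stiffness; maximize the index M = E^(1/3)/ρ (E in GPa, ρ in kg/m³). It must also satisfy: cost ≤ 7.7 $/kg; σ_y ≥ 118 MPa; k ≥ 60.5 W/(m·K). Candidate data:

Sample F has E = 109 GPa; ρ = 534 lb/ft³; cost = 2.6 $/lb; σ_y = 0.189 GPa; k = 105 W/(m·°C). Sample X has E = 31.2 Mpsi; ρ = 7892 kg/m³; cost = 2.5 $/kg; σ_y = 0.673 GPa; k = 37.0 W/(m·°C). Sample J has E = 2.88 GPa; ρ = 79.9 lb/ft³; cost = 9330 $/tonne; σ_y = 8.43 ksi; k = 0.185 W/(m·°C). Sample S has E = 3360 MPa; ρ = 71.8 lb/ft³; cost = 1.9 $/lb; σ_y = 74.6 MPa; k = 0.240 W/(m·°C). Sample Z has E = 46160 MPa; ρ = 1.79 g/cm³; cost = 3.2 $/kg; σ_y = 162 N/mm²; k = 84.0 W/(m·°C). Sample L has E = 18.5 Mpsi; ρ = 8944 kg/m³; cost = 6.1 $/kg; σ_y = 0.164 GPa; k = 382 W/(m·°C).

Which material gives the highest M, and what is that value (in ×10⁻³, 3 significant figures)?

sample Z, M = 2.00×10⁻³

Screen on constraints: cost ≤ 7.7 $/kg; σ_y ≥ 118 MPa; k ≥ 60.5 W/(m·K). Survivors: sample F, sample Z, sample L.
In SI units:
  sample F: E = 109.0 GPa, ρ = 8554 kg/m³
  sample Z: E = 46.16 GPa, ρ = 1790 kg/m³
  sample L: E = 127.6 GPa, ρ = 8944 kg/m³
  sample Z: M = 2.00×10⁻³
  sample L: M = 0.563×10⁻³
  sample F: M = 0.558×10⁻³
Sample Z ranks first.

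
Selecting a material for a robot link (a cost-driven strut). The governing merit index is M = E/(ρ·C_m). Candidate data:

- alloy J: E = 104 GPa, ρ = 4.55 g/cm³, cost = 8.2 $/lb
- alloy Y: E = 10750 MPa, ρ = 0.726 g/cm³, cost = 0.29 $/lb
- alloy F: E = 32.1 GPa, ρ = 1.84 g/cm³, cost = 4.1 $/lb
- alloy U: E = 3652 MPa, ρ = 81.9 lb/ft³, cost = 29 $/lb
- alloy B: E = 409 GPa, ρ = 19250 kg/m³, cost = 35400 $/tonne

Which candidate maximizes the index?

alloy Y

Putting every candidate on a common basis:
  alloy J: E = 104.0 GPa, ρ = 4550 kg/m³, cost = 18.08 $/kg
  alloy Y: E = 10.75 GPa, ρ = 726.0 kg/m³, cost = 0.6393 $/kg
  alloy F: E = 32.10 GPa, ρ = 1840 kg/m³, cost = 9.039 $/kg
  alloy U: E = 3.652 GPa, ρ = 1312 kg/m³, cost = 63.93 $/kg
  alloy B: E = 409.0 GPa, ρ = 19250 kg/m³, cost = 35.40 $/kg
  alloy Y: M = 23.2 MN·m per $
  alloy F: M = 1.93 MN·m per $
  alloy J: M = 1.26 MN·m per $
  alloy B: M = 0.600 MN·m per $
  alloy U: M = 0.0435 MN·m per $
Alloy Y has the largest M.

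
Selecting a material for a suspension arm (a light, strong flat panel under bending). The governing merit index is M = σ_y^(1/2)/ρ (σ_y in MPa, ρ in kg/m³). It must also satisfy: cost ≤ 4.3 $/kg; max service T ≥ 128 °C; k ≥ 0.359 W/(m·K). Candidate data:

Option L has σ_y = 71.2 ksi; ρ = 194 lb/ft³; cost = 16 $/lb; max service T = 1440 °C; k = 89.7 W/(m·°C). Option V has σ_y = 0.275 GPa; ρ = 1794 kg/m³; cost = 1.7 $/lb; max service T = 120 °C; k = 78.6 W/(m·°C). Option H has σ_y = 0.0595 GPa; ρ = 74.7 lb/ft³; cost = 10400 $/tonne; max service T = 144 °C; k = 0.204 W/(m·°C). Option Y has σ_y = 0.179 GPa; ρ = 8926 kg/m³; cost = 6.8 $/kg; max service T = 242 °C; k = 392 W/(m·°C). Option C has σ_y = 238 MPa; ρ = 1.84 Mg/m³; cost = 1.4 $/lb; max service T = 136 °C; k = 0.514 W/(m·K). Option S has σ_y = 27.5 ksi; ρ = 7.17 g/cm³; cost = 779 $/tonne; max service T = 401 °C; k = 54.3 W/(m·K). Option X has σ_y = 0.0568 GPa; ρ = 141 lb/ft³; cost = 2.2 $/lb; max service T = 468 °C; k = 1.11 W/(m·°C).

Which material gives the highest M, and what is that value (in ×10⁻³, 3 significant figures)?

Screen on constraints: cost ≤ 4.3 $/kg; max service T ≥ 128 °C; k ≥ 0.359 W/(m·K). Survivors: option C, option S.
Putting every candidate on a common basis:
  option C: σ_y = 238.0 MPa, ρ = 1840 kg/m³
  option S: σ_y = 189.6 MPa, ρ = 7170 kg/m³
  option C: M = 8.38×10⁻³
  option S: M = 1.92×10⁻³
The maximum is for option C.

option C, M = 8.38×10⁻³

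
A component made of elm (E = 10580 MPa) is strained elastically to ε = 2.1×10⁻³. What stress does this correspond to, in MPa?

E = 10580 MPa = 10.58 GPa.
σ = E·ε = 10580 MPa × 2.1×10⁻³ = 22.2 MPa.

22.2 MPa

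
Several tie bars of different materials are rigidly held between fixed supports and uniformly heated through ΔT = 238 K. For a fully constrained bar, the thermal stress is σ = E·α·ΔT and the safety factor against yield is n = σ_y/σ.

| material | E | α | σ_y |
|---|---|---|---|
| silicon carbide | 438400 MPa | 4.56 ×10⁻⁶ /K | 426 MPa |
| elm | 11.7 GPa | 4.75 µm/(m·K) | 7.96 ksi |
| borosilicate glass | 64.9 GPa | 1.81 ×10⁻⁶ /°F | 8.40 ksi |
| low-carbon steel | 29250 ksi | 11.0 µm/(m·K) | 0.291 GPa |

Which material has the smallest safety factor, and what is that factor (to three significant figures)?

low-carbon steel, n = 0.551

Converting E to GPa, α to ×10⁻⁶/K, σ_y to MPa, then σ and n for each:
  silicon carbide: E = 438.4, α = 4.56, σ_y = 426.0 → σ = 476 MPa, n = 0.895
  elm: E = 11.70, α = 4.75, σ_y = 54.88 → σ = 13.2 MPa, n = 4.15
  borosilicate glass: E = 64.90, α = 3.26, σ_y = 57.92 → σ = 50.3 MPa, n = 1.15
  low-carbon steel: E = 201.7, α = 11.0, σ_y = 291.0 → σ = 528 MPa, n = 0.551
The minimum is low-carbon steel at n = 0.551.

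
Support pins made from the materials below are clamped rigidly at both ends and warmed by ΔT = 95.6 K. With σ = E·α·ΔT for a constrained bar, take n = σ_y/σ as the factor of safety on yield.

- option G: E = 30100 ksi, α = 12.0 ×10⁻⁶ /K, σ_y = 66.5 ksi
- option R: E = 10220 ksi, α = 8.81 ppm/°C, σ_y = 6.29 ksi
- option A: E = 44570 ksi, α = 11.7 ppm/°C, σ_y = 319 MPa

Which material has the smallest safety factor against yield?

option R

In consistent units (E in GPa, α in ×10⁻⁶/K, σ_y in MPa):
  option G: E = 207.5, α = 12.0, σ_y = 458.5 → σ = 238 MPa, n = 1.93
  option R: E = 70.46, α = 8.81, σ_y = 43.37 → σ = 59.3 MPa, n = 0.731
  option A: E = 307.3, α = 11.7, σ_y = 319.0 → σ = 344 MPa, n = 0.928
Smallest n: option R with n = 0.731.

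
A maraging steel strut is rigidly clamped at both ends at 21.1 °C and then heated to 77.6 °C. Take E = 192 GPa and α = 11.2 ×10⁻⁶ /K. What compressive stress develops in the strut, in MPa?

121 MPa

ΔT = 56.50 K. Constrained thermal stress σ = E·α·ΔT = 192.0×10³ MPa × 11.2×10⁻⁶ × 56.50 = 121 MPa (compressive).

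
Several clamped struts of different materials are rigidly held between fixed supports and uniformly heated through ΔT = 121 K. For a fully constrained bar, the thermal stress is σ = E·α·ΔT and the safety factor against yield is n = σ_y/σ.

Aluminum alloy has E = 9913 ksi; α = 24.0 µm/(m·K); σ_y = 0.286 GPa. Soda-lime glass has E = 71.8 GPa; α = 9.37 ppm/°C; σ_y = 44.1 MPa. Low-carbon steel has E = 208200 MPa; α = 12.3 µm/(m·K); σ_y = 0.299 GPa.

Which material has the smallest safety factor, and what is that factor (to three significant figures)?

soda-lime glass, n = 0.542

With everything in SI (GPa, ×10⁻⁶/K, MPa):
  aluminum alloy: E = 68.35, α = 24.0, σ_y = 286.0 → σ = 198 MPa, n = 1.44
  soda-lime glass: E = 71.80, α = 9.37, σ_y = 44.10 → σ = 81.4 MPa, n = 0.542
  low-carbon steel: E = 208.2, α = 12.3, σ_y = 299.0 → σ = 310 MPa, n = 0.965
Soda-lime glass has the lowest safety factor, n = 0.542.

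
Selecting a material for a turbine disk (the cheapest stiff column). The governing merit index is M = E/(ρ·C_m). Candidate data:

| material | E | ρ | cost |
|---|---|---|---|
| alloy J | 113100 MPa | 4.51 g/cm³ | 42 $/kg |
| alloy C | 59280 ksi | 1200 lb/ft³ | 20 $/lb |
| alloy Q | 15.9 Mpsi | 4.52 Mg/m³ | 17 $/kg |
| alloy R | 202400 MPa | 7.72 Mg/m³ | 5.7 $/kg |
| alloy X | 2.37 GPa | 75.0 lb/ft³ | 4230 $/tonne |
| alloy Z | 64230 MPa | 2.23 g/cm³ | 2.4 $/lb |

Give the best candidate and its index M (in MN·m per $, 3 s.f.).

Putting every candidate on a common basis:
  alloy J: E = 113.1 GPa, ρ = 4510 kg/m³, cost = 42.00 $/kg
  alloy C: E = 408.7 GPa, ρ = 19220 kg/m³, cost = 44.09 $/kg
  alloy Q: E = 109.6 GPa, ρ = 4520 kg/m³, cost = 17.00 $/kg
  alloy R: E = 202.4 GPa, ρ = 7720 kg/m³, cost = 5.700 $/kg
  alloy X: E = 2.370 GPa, ρ = 1201 kg/m³, cost = 4.230 $/kg
  alloy Z: E = 64.23 GPa, ρ = 2230 kg/m³, cost = 5.291 $/kg
  alloy Z: M = 5.44 MN·m per $
  alloy R: M = 4.60 MN·m per $
  alloy Q: M = 1.43 MN·m per $
  alloy J: M = 0.597 MN·m per $
  alloy C: M = 0.482 MN·m per $
  alloy X: M = 0.466 MN·m per $
Alloy Z ranks first.

alloy Z, M = 5.44 MN·m per $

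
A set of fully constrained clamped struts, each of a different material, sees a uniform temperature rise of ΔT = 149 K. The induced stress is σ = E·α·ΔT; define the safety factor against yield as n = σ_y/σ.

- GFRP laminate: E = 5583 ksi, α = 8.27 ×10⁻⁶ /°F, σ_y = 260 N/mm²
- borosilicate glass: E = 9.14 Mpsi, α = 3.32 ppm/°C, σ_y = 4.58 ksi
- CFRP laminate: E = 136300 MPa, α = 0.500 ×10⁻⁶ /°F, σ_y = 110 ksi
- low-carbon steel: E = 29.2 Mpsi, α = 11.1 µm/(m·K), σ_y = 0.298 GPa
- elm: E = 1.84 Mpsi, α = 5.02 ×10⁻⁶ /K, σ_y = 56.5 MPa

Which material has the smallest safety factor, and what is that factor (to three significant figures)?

In consistent units (E in GPa, α in ×10⁻⁶/K, σ_y in MPa):
  GFRP laminate: E = 38.49, α = 14.9, σ_y = 260.0 → σ = 85.4 MPa, n = 3.05
  borosilicate glass: E = 63.02, α = 3.32, σ_y = 31.58 → σ = 31.2 MPa, n = 1.01
  CFRP laminate: E = 136.3, α = 0.900, σ_y = 758.4 → σ = 18.3 MPa, n = 41.5
  low-carbon steel: E = 201.3, α = 11.1, σ_y = 298.0 → σ = 333 MPa, n = 0.895
  elm: E = 12.69, α = 5.02, σ_y = 56.50 → σ = 9.49 MPa, n = 5.95
The minimum is low-carbon steel at n = 0.895.

low-carbon steel, n = 0.895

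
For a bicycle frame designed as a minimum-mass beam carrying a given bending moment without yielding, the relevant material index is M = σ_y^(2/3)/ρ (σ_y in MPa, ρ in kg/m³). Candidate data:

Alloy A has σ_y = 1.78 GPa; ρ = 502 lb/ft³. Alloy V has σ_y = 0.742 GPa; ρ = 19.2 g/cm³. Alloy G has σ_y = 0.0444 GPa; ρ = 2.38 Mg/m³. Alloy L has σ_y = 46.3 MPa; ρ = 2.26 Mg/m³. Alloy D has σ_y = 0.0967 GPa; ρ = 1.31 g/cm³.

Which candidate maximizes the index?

In SI units:
  alloy A: σ_y = 1780 MPa, ρ = 8041 kg/m³
  alloy V: σ_y = 742.0 MPa, ρ = 19200 kg/m³
  alloy G: σ_y = 44.40 MPa, ρ = 2380 kg/m³
  alloy L: σ_y = 46.30 MPa, ρ = 2260 kg/m³
  alloy D: σ_y = 96.70 MPa, ρ = 1310 kg/m³
  alloy A: M = 18.3×10⁻³
  alloy D: M = 16.1×10⁻³
  alloy L: M = 5.71×10⁻³
  alloy G: M = 5.27×10⁻³
  alloy V: M = 4.27×10⁻³
Alloy A ranks first.

alloy A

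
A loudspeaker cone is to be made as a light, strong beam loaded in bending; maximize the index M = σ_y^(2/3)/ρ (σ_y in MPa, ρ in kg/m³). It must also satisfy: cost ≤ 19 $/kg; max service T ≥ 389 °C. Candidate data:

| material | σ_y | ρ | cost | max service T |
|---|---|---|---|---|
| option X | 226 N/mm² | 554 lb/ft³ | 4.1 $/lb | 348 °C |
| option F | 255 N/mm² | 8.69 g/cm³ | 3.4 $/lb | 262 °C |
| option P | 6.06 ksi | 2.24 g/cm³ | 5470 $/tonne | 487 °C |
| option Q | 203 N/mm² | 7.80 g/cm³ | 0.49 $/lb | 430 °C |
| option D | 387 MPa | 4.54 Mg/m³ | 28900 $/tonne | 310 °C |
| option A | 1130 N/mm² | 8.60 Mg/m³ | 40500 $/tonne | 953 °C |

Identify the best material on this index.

option P

Screen on constraints: cost ≤ 19 $/kg; max service T ≥ 389 °C. Survivors: option P, option Q.
Convert each candidate to consistent units, then evaluate M:
  option P: σ_y = 41.78 MPa, ρ = 2240 kg/m³
  option Q: σ_y = 203.0 MPa, ρ = 7800 kg/m³
  option P: M = 5.38×10⁻³
  option Q: M = 4.43×10⁻³
Option P ranks first.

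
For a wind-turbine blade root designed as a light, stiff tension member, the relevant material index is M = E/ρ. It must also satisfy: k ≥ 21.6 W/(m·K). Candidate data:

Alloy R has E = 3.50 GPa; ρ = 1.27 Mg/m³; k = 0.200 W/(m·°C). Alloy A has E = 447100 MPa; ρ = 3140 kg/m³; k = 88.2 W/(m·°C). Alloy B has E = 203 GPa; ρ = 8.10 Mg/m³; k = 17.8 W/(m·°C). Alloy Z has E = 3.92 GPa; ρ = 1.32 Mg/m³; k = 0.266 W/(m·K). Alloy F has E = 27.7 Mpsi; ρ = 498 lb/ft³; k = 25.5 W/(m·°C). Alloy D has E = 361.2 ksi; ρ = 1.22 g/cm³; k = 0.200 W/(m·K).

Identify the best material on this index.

Screen on constraints: k ≥ 21.6 W/(m·K). Survivors: alloy A, alloy F.
In SI units:
  alloy A: E = 447.1 GPa, ρ = 3140 kg/m³
  alloy F: E = 191.0 GPa, ρ = 7977 kg/m³
  alloy A: M = 142 MN·m/kg
  alloy F: M = 23.9 MN·m/kg
The maximum is for alloy A.

alloy A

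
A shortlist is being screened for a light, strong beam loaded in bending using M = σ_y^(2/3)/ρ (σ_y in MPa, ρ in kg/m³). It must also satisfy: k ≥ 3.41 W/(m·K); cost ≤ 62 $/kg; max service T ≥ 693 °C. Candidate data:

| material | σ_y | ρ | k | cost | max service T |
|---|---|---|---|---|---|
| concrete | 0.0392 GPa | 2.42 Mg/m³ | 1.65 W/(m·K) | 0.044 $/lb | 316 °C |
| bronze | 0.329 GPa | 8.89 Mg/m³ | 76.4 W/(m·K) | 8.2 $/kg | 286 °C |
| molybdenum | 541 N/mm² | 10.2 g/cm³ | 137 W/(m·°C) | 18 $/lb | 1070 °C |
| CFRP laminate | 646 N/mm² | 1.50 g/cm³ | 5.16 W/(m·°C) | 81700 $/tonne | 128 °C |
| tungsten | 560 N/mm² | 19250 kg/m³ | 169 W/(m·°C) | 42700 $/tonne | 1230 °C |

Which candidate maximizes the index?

molybdenum

Screen on constraints: k ≥ 3.41 W/(m·K); cost ≤ 62 $/kg; max service T ≥ 693 °C. Survivors: molybdenum, tungsten.
Putting every candidate on a common basis:
  molybdenum: σ_y = 541.0 MPa, ρ = 10200 kg/m³
  tungsten: σ_y = 560.0 MPa, ρ = 19250 kg/m³
  molybdenum: M = 6.51×10⁻³
  tungsten: M = 3.53×10⁻³
The maximum is for molybdenum.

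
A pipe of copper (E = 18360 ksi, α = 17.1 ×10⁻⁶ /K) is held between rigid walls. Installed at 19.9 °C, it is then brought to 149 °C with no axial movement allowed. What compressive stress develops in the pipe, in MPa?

279 MPa

E = 18360 ksi = 126.6 GPa.
ΔT = 129.1 K. Constrained thermal stress σ = E·α·ΔT = 126.6×10³ MPa × 17.1×10⁻⁶ × 129.1 = 279 MPa (compressive).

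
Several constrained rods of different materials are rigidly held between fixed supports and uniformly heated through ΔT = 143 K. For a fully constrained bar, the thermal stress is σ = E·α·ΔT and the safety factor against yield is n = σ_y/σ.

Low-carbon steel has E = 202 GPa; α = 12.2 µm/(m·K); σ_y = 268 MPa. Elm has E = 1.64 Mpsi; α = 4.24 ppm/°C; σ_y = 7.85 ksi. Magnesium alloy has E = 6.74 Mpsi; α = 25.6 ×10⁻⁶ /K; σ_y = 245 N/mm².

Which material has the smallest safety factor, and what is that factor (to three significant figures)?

low-carbon steel, n = 0.760

In consistent units (E in GPa, α in ×10⁻⁶/K, σ_y in MPa):
  low-carbon steel: E = 202.0, α = 12.2, σ_y = 268.0 → σ = 352 MPa, n = 0.760
  elm: E = 11.31, α = 4.24, σ_y = 54.12 → σ = 6.86 MPa, n = 7.89
  magnesium alloy: E = 46.47, α = 25.6, σ_y = 245.0 → σ = 170 MPa, n = 1.44
Low-carbon steel has the lowest safety factor, n = 0.760.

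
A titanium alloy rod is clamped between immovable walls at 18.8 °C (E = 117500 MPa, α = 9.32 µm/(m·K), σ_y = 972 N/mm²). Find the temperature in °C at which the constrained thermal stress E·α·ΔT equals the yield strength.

E = 117500 MPa = 117.5 GPa.
σ_y = 972 N/mm² = 972.0 MPa.
E·α·ΔT = 972.0 MPa ⇒ ΔT = 972.0 / (117.5×10³ × 9.32×10⁻⁶) = 887.6 K.
T = 18.8 + 887.6 = 906.4 °C.

906 °C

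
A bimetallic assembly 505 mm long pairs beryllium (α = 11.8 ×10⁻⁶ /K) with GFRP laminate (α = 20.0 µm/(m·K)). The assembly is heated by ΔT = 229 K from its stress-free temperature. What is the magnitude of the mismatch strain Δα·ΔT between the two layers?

1.88×10⁻³

Δα = |11.8 − 20.0|×10⁻⁶/K = 8.20×10⁻⁶/K.
Mismatch strain = Δα·ΔT = 8.20×10⁻⁶ × 229.0 = 1.88×10⁻³.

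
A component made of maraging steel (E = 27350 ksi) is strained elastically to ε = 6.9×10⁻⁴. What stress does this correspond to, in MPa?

E = 27350 ksi = 188.6 GPa.
σ = E·ε = 188600 MPa × 6.9×10⁻⁴ = 130 MPa.

130 MPa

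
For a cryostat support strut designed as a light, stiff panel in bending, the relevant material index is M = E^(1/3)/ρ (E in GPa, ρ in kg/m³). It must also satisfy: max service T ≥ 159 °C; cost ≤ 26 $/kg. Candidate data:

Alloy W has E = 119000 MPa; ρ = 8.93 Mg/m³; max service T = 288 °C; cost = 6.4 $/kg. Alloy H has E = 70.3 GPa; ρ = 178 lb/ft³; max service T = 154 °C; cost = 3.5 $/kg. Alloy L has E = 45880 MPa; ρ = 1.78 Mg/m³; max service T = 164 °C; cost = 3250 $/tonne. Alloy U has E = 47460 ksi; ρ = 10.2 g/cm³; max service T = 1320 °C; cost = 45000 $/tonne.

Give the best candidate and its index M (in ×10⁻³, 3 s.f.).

alloy L, M = 2.01×10⁻³

Screen on constraints: max service T ≥ 159 °C; cost ≤ 26 $/kg. Survivors: alloy W, alloy L.
After converting to SI:
  alloy W: E = 119.0 GPa, ρ = 8930 kg/m³
  alloy L: E = 45.88 GPa, ρ = 1780 kg/m³
  alloy L: M = 2.01×10⁻³
  alloy W: M = 0.551×10⁻³
Highest index: alloy L.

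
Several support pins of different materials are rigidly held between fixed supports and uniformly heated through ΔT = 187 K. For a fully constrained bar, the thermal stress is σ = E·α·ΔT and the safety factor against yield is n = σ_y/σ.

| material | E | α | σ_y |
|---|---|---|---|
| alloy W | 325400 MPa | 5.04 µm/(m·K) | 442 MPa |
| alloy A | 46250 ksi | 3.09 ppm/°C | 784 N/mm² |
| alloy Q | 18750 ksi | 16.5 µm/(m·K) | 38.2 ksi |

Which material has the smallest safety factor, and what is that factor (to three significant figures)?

alloy Q, n = 0.660

Converting E to GPa, α to ×10⁻⁶/K, σ_y to MPa, then σ and n for each:
  alloy W: E = 325.4, α = 5.04, σ_y = 442.0 → σ = 307 MPa, n = 1.44
  alloy A: E = 318.9, α = 3.09, σ_y = 784.0 → σ = 184 MPa, n = 4.25
  alloy Q: E = 129.3, α = 16.5, σ_y = 263.4 → σ = 399 MPa, n = 0.660
Alloy Q has the lowest safety factor, n = 0.660.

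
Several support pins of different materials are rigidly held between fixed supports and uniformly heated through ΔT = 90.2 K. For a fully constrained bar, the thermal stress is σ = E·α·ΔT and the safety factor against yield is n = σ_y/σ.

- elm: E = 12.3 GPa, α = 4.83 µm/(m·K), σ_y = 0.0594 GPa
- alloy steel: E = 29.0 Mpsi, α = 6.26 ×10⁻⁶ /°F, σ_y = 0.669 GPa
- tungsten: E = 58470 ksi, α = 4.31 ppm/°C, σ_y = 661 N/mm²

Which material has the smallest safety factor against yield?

alloy steel

Per material, after unit conversion:
  elm: E = 12.30, α = 4.83, σ_y = 59.40 → σ = 5.36 MPa, n = 11.1
  alloy steel: E = 199.9, α = 11.3, σ_y = 669.0 → σ = 203 MPa, n = 3.29
  tungsten: E = 403.1, α = 4.31, σ_y = 661.0 → σ = 157 MPa, n = 4.22
The minimum is alloy steel at n = 3.29.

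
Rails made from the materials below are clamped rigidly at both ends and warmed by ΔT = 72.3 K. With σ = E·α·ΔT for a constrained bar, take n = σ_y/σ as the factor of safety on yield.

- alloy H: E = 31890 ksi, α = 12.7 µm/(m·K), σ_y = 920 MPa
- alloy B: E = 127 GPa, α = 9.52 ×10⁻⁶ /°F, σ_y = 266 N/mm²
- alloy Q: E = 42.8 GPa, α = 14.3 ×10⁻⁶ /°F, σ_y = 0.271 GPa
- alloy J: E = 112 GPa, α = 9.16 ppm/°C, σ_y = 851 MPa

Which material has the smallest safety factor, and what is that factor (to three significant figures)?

Converting E to GPa, α to ×10⁻⁶/K, σ_y to MPa, then σ and n for each:
  alloy H: E = 219.9, α = 12.7, σ_y = 920.0 → σ = 202 MPa, n = 4.56
  alloy B: E = 127.0, α = 17.1, σ_y = 266.0 → σ = 157 MPa, n = 1.69
  alloy Q: E = 42.80, α = 25.7, σ_y = 271.0 → σ = 79.7 MPa, n = 3.40
  alloy J: E = 112.0, α = 9.16, σ_y = 851.0 → σ = 74.2 MPa, n = 11.5
Smallest n: alloy B with n = 1.69.

alloy B, n = 1.69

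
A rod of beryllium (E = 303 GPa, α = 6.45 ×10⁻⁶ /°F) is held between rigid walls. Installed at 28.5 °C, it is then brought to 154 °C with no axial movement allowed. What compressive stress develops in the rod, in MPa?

α = 6.45×10⁻⁶/°F × 9/5 = 11.6×10⁻⁶/K.
ΔT = 125.5 K. Constrained thermal stress σ = E·α·ΔT = 303.0×10³ MPa × 11.6×10⁻⁶ × 125.5 = 441 MPa (compressive).

441 MPa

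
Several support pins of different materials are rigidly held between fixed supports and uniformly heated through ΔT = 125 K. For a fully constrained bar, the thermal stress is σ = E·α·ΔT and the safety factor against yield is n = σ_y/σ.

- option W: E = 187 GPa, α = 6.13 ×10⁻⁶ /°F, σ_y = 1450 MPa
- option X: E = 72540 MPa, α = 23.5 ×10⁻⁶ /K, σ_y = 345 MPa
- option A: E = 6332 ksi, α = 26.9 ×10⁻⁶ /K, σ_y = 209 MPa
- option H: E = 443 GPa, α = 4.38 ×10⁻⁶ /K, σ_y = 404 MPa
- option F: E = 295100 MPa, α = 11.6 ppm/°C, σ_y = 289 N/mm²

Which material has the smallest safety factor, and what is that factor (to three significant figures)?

option F, n = 0.675

In consistent units (E in GPa, α in ×10⁻⁶/K, σ_y in MPa):
  option W: E = 187.0, α = 11.0, σ_y = 1450 → σ = 258 MPa, n = 5.62
  option X: E = 72.54, α = 23.5, σ_y = 345.0 → σ = 213 MPa, n = 1.62
  option A: E = 43.66, α = 26.9, σ_y = 209.0 → σ = 147 MPa, n = 1.42
  option H: E = 443.0, α = 4.38, σ_y = 404.0 → σ = 243 MPa, n = 1.67
  option F: E = 295.1, α = 11.6, σ_y = 289.0 → σ = 428 MPa, n = 0.675
Smallest n: option F with n = 0.675.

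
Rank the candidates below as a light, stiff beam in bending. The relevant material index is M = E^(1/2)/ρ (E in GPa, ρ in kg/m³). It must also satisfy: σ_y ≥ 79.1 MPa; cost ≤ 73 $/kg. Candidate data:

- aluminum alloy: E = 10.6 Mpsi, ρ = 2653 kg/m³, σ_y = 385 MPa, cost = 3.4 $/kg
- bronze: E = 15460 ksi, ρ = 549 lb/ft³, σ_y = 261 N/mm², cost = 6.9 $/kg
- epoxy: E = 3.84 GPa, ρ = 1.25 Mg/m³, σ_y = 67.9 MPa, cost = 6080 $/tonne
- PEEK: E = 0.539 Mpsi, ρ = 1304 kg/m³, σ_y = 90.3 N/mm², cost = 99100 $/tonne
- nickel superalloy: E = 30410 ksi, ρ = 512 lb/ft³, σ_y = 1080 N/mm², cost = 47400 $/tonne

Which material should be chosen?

aluminum alloy

Screen on constraints: σ_y ≥ 79.1 MPa; cost ≤ 73 $/kg. Survivors: aluminum alloy, bronze, nickel superalloy.
Putting every candidate on a common basis:
  aluminum alloy: E = 73.08 GPa, ρ = 2653 kg/m³
  bronze: E = 106.6 GPa, ρ = 8794 kg/m³
  nickel superalloy: E = 209.7 GPa, ρ = 8201 kg/m³
  aluminum alloy: M = 3.22×10⁻³
  nickel superalloy: M = 1.77×10⁻³
  bronze: M = 1.17×10⁻³
Highest index: aluminum alloy.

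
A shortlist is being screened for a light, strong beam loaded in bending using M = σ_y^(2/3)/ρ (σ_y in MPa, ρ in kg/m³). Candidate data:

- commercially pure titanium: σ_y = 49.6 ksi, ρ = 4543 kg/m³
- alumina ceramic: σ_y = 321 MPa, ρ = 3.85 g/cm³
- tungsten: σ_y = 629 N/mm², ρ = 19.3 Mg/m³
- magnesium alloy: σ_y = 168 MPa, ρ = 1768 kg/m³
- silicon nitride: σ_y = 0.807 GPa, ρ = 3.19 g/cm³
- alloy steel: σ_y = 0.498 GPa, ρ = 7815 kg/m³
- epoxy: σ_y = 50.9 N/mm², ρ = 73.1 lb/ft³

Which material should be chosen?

silicon nitride

Convert each candidate to consistent units, then evaluate M:
  commercially pure titanium: σ_y = 342.0 MPa, ρ = 4543 kg/m³
  alumina ceramic: σ_y = 321.0 MPa, ρ = 3850 kg/m³
  tungsten: σ_y = 629.0 MPa, ρ = 19300 kg/m³
  magnesium alloy: σ_y = 168.0 MPa, ρ = 1768 kg/m³
  silicon nitride: σ_y = 807.0 MPa, ρ = 3190 kg/m³
  alloy steel: σ_y = 498.0 MPa, ρ = 7815 kg/m³
  epoxy: σ_y = 50.90 MPa, ρ = 1171 kg/m³
  silicon nitride: M = 27.2×10⁻³
  magnesium alloy: M = 17.2×10⁻³
  alumina ceramic: M = 12.2×10⁻³
  epoxy: M = 11.7×10⁻³
  commercially pure titanium: M = 10.8×10⁻³
  alloy steel: M = 8.04×10⁻³
  tungsten: M = 3.80×10⁻³
Silicon nitride has the largest M.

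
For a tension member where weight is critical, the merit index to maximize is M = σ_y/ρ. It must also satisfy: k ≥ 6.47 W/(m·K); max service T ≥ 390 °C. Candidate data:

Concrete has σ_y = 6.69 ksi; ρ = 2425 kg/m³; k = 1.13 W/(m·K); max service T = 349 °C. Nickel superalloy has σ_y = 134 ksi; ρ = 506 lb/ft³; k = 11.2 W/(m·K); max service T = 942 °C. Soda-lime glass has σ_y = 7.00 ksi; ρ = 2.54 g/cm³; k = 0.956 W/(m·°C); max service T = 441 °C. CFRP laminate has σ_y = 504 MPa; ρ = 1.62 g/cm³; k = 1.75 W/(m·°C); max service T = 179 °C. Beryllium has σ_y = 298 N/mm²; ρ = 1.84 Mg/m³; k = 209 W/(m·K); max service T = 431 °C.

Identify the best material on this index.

beryllium

Screen on constraints: k ≥ 6.47 W/(m·K); max service T ≥ 390 °C. Survivors: nickel superalloy, beryllium.
In SI units:
  nickel superalloy: σ_y = 923.9 MPa, ρ = 8105 kg/m³
  beryllium: σ_y = 298.0 MPa, ρ = 1840 kg/m³
  beryllium: M = 162 kN·m/kg
  nickel superalloy: M = 114 kN·m/kg
Beryllium ranks first.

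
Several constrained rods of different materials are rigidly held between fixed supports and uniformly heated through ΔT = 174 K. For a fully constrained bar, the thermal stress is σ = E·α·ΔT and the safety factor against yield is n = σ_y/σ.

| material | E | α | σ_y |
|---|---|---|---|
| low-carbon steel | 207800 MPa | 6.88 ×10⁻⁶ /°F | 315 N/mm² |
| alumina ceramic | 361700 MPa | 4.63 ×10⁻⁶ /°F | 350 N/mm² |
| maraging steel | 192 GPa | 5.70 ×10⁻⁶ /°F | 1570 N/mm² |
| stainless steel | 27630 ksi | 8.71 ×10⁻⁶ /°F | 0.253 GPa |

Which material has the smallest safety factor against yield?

stainless steel

In consistent units (E in GPa, α in ×10⁻⁶/K, σ_y in MPa):
  low-carbon steel: E = 207.8, α = 12.4, σ_y = 315.0 → σ = 448 MPa, n = 0.703
  alumina ceramic: E = 361.7, α = 8.33, σ_y = 350.0 → σ = 525 MPa, n = 0.667
  maraging steel: E = 192.0, α = 10.3, σ_y = 1570 → σ = 343 MPa, n = 4.58
  stainless steel: E = 190.5, α = 15.7, σ_y = 253.0 → σ = 520 MPa, n = 0.487
The minimum is stainless steel at n = 0.487.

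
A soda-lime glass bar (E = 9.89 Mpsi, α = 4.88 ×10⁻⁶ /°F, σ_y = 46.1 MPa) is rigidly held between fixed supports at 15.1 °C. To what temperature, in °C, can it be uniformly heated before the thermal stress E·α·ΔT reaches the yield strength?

92.1 °C

E = 9.89 Mpsi = 68.19 GPa.
α = 4.88×10⁻⁶/°F × 9/5 = 8.78×10⁻⁶/K.
E·α·ΔT = 46.10 MPa ⇒ ΔT = 46.10 / (68.19×10³ × 8.78×10⁻⁶) = 76.96 K.
T = 15.1 + 76.96 = 92.06 °C.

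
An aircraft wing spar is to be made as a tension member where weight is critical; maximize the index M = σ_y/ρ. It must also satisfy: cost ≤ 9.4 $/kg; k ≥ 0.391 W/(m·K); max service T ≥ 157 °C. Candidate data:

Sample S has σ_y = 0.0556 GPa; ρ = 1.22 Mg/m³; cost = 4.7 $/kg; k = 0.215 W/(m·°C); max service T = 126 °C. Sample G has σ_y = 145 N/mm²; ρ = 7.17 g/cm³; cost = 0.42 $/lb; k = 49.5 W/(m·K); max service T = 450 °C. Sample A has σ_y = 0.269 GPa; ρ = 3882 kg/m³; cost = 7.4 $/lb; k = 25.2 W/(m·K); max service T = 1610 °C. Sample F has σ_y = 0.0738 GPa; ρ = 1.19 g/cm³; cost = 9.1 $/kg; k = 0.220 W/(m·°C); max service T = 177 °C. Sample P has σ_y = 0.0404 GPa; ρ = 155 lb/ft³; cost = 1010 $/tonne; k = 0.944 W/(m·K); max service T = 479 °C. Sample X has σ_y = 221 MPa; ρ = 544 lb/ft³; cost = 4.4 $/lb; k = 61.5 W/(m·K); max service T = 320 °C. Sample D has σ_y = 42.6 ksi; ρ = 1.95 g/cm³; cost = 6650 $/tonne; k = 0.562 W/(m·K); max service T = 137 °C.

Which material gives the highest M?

sample G

Screen on constraints: cost ≤ 9.4 $/kg; k ≥ 0.391 W/(m·K); max service T ≥ 157 °C. Survivors: sample G, sample P.
Convert each candidate to consistent units, then evaluate M:
  sample G: σ_y = 145.0 MPa, ρ = 7170 kg/m³
  sample P: σ_y = 40.40 MPa, ρ = 2483 kg/m³
  sample G: M = 20.2 kN·m/kg
  sample P: M = 16.3 kN·m/kg
Sample G ranks first.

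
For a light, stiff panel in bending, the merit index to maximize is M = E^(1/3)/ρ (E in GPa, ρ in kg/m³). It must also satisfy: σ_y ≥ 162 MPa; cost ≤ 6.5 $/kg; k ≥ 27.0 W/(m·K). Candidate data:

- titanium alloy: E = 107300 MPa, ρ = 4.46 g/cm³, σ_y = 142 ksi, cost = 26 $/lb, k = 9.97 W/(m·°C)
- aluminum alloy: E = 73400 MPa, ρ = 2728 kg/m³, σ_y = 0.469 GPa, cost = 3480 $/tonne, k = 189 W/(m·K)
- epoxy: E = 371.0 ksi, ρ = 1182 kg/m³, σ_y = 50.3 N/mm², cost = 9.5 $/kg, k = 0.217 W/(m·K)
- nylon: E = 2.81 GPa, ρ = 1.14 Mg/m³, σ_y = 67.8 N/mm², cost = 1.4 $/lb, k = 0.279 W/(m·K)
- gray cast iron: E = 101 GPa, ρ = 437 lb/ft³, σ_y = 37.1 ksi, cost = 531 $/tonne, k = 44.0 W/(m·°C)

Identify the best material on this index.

Screen on constraints: σ_y ≥ 162 MPa; cost ≤ 6.5 $/kg; k ≥ 27.0 W/(m·K). Survivors: aluminum alloy, gray cast iron.
Normalizing units and computing the index:
  aluminum alloy: E = 73.40 GPa, ρ = 2728 kg/m³
  gray cast iron: E = 101.0 GPa, ρ = 7000 kg/m³
  aluminum alloy: M = 1.53×10⁻³
  gray cast iron: M = 0.665×10⁻³
The maximum is for aluminum alloy.

aluminum alloy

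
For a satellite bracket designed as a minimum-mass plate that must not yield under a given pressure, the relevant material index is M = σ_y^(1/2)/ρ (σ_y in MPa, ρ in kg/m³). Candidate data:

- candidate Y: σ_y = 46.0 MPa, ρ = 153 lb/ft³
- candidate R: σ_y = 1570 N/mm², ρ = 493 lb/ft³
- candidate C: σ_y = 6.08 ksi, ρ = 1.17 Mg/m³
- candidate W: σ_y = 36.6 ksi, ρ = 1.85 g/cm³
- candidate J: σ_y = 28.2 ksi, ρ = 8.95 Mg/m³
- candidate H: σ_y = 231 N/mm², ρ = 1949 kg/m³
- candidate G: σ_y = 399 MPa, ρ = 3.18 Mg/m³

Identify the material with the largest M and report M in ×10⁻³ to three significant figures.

candidate W, M = 8.59×10⁻³

After converting to SI:
  candidate Y: σ_y = 46.00 MPa, ρ = 2451 kg/m³
  candidate R: σ_y = 1570 MPa, ρ = 7897 kg/m³
  candidate C: σ_y = 41.92 MPa, ρ = 1170 kg/m³
  candidate W: σ_y = 252.3 MPa, ρ = 1850 kg/m³
  candidate J: σ_y = 194.4 MPa, ρ = 8950 kg/m³
  candidate H: σ_y = 231.0 MPa, ρ = 1949 kg/m³
  candidate G: σ_y = 399.0 MPa, ρ = 3180 kg/m³
  candidate W: M = 8.59×10⁻³
  candidate H: M = 7.80×10⁻³
  candidate G: M = 6.28×10⁻³
  candidate C: M = 5.53×10⁻³
  candidate R: M = 5.02×10⁻³
  candidate Y: M = 2.77×10⁻³
  candidate J: M = 1.56×10⁻³
The maximum is for candidate W.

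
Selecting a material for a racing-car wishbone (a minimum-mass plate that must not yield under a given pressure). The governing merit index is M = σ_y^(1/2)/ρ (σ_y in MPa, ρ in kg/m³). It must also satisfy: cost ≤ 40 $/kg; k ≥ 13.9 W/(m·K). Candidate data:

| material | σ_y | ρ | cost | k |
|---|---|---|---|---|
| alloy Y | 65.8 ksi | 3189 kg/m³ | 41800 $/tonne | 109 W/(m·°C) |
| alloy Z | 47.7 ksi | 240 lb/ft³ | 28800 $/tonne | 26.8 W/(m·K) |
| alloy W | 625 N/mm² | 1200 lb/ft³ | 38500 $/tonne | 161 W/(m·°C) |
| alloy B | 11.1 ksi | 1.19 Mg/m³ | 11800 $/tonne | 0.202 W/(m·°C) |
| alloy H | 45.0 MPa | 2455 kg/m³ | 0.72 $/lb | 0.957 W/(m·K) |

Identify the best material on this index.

Screen on constraints: cost ≤ 40 $/kg; k ≥ 13.9 W/(m·K). Survivors: alloy Z, alloy W.
Convert each candidate to consistent units, then evaluate M:
  alloy Z: σ_y = 328.9 MPa, ρ = 3844 kg/m³
  alloy W: σ_y = 625.0 MPa, ρ = 19220 kg/m³
  alloy Z: M = 4.72×10⁻³
  alloy W: M = 1.30×10⁻³
Highest index: alloy Z.

alloy Z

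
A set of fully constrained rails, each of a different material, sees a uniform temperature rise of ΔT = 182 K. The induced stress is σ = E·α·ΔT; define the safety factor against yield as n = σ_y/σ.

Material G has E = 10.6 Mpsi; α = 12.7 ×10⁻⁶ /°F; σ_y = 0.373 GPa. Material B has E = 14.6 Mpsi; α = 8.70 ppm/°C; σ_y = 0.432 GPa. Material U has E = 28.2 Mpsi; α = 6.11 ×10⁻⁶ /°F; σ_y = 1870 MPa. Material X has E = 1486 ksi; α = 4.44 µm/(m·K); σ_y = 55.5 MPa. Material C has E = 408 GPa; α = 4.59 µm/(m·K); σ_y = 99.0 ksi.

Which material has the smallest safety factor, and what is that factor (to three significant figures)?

Per material, after unit conversion:
  material G: E = 73.08, α = 22.9, σ_y = 373.0 → σ = 304 MPa, n = 1.23
  material B: E = 100.7, α = 8.70, σ_y = 432.0 → σ = 159 MPa, n = 2.71
  material U: E = 194.4, α = 11.0, σ_y = 1870 → σ = 389 MPa, n = 4.80
  material X: E = 10.25, α = 4.44, σ_y = 55.50 → σ = 8.28 MPa, n = 6.70
  material C: E = 408.0, α = 4.59, σ_y = 682.6 → σ = 341 MPa, n = 2.00
Smallest n: material G with n = 1.23.

material G, n = 1.23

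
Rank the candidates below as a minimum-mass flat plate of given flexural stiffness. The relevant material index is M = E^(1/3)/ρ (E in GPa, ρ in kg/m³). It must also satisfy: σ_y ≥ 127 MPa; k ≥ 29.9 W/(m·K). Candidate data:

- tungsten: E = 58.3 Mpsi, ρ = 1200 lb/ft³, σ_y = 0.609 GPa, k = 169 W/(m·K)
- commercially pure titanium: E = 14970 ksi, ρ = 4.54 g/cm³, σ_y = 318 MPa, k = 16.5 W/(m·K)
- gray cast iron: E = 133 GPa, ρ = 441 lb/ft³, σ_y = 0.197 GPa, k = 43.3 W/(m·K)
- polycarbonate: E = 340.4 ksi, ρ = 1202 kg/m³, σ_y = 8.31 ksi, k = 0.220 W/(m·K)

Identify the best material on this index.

Screen on constraints: σ_y ≥ 127 MPa; k ≥ 29.9 W/(m·K). Survivors: tungsten, gray cast iron.
After converting to SI:
  tungsten: E = 402.0 GPa, ρ = 19220 kg/m³
  gray cast iron: E = 133.0 GPa, ρ = 7064 kg/m³
  gray cast iron: M = 0.723×10⁻³
  tungsten: M = 0.384×10⁻³
Gray cast iron ranks first.

gray cast iron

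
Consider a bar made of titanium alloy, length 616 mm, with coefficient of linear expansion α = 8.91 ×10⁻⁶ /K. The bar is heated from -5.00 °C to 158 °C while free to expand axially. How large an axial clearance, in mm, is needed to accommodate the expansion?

0.895 mm

ΔT = 158 − (-5.00) = 163.0 K.
ΔL = α·L₀·ΔT = 8.91×10⁻⁶ × 616 mm × 163.0 K = 0.895 mm.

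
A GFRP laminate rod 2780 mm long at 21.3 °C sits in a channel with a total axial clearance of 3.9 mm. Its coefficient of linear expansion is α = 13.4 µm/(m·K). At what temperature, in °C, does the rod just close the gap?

α·L₀·ΔT = 3.9 mm ⇒ ΔT = 3.9 / (13.4×10⁻⁶ × 2780.0) = 104.7 K.
T = 21.3 + 104.7 = 126.0 °C.

126 °C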